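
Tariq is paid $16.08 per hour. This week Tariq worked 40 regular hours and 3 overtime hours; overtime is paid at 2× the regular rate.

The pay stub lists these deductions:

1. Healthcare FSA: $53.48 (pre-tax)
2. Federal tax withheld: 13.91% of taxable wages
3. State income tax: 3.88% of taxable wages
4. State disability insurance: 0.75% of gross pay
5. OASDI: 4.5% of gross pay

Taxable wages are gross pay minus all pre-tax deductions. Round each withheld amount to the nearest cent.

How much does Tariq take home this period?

Regular pay: 40 × $16.08 = $643.20
Overtime pay: 3 × $16.08 × 2 = $96.48
Gross pay = $643.20 + $96.48 = $739.68
Healthcare FSA: $53.48
Taxable wages = $739.68 − $53.48 = $686.20
State income tax: $686.20 × 0.0388 = $26.62
Federal tax withheld: $686.20 × 0.1391 = $95.45
State disability insurance: $739.68 × 0.0075 = $5.55
OASDI: $739.68 × 0.045 = $33.29
Total deductions = $53.48 + $26.62 + $95.45 + $5.55 + $33.29 = $214.39
Net pay = $739.68 − $214.39 = $525.29

$525.29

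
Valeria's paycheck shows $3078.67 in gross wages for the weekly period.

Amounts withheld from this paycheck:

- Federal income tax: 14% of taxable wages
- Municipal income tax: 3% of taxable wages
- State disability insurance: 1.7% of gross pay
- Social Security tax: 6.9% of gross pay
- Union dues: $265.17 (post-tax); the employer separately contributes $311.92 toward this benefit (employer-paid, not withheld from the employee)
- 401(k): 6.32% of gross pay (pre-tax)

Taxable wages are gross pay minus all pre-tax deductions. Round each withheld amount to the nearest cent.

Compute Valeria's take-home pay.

$1863.87

401(k): $3078.67 × 0.0632 = $194.57
Taxable wages = $3078.67 − $194.57 = $2884.10
Municipal income tax: $2884.10 × 0.03 = $86.52
Federal income tax: $2884.10 × 0.14 = $403.77
Social Security tax: $3078.67 × 0.069 = $212.43
State disability insurance: $3078.67 × 0.017 = $52.34
Union dues: $265.17
(Employer's $311.92 toward union dues is not withheld from the employee.)
Total deductions = $194.57 + $86.52 + $403.77 + $212.43 + $52.34 + $265.17 = $1214.80
Net pay = $3078.67 − $1214.80 = $1863.87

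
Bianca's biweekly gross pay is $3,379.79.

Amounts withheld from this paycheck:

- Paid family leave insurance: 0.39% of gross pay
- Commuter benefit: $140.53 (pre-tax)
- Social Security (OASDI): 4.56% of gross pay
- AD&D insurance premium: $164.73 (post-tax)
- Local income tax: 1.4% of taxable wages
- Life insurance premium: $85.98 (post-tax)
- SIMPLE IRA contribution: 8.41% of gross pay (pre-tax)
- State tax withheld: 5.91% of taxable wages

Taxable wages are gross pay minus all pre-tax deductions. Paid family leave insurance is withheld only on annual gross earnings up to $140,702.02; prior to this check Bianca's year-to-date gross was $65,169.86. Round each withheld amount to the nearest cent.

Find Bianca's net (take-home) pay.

Commuter benefit: $140.53
SIMPLE IRA contribution: $3,379.79 × 0.0841 = $284.24
Pre-tax total = $140.53 + $284.24 = $424.77
Taxable wages = $3,379.79 − $424.77 = $2,955.02
Local income tax: $2,955.02 × 0.014 = $41.37
State tax withheld: $2,955.02 × 0.0591 = $174.64
Social Security (OASDI): $3,379.79 × 0.0456 = $154.12
Paid family leave insurance: cap not yet reached, full $3,379.79 is subject → $3,379.79 × 0.0039 = $13.18
AD&D insurance premium: $164.73
Life insurance premium: $85.98
Total deductions = $140.53 + $284.24 + $41.37 + $174.64 + $154.12 + $13.18 + $164.73 + $85.98 = $1,058.79
Net pay = $3,379.79 − $1,058.79 = $2,321.00

$2,321.00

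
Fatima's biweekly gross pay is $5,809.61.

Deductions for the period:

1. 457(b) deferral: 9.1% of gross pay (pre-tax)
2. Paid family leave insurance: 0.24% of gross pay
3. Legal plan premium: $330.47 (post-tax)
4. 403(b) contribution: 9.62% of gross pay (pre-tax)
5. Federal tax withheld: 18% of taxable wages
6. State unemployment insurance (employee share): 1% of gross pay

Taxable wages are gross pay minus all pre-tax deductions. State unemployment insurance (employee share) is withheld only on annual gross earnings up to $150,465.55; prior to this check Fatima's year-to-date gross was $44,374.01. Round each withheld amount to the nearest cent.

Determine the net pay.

457(b) deferral: $5,809.61 × 0.091 = $528.67
403(b) contribution: $5,809.61 × 0.0962 = $558.88
Pre-tax total = $528.67 + $558.88 = $1,087.55
Taxable wages = $5,809.61 − $1,087.55 = $4,722.06
Federal tax withheld: $4,722.06 × 0.18 = $849.97
State unemployment insurance (employee share): cap not yet reached, full $5,809.61 is subject → $5,809.61 × 0.01 = $58.10
Paid family leave insurance: $5,809.61 × 0.0024 = $13.94
Legal plan premium: $330.47
Total deductions = $528.67 + $558.88 + $849.97 + $58.10 + $13.94 + $330.47 = $2,340.03
Net pay = $5,809.61 − $2,340.03 = $3,469.58

$3,469.58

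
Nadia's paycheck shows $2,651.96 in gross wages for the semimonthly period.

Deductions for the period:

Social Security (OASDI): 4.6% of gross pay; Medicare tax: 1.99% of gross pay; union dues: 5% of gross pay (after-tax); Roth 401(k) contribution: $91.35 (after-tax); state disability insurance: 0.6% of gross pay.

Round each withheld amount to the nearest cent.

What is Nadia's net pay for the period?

Social Security (OASDI): $2,651.96 × 0.046 = $121.99
Medicare tax: $2,651.96 × 0.0199 = $52.77
State disability insurance: $2,651.96 × 0.006 = $15.91
Roth 401(k) contribution: $91.35
Union dues: $2,651.96 × 0.05 = $132.60
Total deductions = $121.99 + $52.77 + $15.91 + $91.35 + $132.60 = $414.62
Net pay = $2,651.96 − $414.62 = $2,237.34

$2,237.34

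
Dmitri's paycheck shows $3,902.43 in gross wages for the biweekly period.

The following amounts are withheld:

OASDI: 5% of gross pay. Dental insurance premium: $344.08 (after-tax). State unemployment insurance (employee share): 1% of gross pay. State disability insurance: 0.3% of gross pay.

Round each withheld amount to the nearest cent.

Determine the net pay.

State unemployment insurance (employee share): $3,902.43 × 0.01 = $39.02
OASDI: $3,902.43 × 0.05 = $195.12
State disability insurance: $3,902.43 × 0.003 = $11.71
Dental insurance premium: $344.08
Total deductions = $39.02 + $195.12 + $11.71 + $344.08 = $589.93
Net pay = $3,902.43 − $589.93 = $3,312.50

$3,312.50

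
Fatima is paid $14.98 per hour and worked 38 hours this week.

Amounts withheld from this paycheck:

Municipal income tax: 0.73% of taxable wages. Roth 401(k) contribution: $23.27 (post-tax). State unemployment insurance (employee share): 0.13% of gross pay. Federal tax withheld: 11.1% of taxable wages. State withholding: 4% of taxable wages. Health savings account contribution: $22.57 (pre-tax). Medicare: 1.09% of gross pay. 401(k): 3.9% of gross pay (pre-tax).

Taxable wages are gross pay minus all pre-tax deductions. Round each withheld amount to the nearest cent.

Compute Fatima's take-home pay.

Gross pay: 38 × $14.98 = $569.24
401(k): $569.24 × 0.039 = $22.20
Health savings account contribution: $22.57
Pre-tax total = $22.20 + $22.57 = $44.77
Taxable wages = $569.24 − $44.77 = $524.47
Municipal income tax: $524.47 × 0.0073 = $3.83
Federal tax withheld: $524.47 × 0.111 = $58.22
State withholding: $524.47 × 0.04 = $20.98
State unemployment insurance (employee share): $569.24 × 0.0013 = $0.74
Medicare: $569.24 × 0.0109 = $6.20
Roth 401(k) contribution: $23.27
Total deductions = $22.20 + $22.57 + $3.83 + $58.22 + $20.98 + $0.74 + $6.20 + $23.27 = $158.01
Net pay = $569.24 − $158.01 = $411.23

$411.23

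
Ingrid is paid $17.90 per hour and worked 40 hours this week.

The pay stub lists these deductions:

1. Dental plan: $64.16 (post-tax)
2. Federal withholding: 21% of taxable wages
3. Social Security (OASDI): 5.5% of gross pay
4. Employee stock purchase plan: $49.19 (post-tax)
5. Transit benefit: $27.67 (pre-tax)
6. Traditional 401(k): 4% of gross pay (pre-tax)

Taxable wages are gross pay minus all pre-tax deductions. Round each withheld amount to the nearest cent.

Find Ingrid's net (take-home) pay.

$368.43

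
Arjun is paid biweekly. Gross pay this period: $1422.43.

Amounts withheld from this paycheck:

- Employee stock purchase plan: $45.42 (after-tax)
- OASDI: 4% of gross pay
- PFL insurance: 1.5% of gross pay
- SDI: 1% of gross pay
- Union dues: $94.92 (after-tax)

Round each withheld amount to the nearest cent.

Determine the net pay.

SDI: $1422.43 × 0.01 = $14.22
OASDI: $1422.43 × 0.04 = $56.90
PFL insurance: $1422.43 × 0.015 = $21.34
Union dues: $94.92
Employee stock purchase plan: $45.42
Total deductions = $14.22 + $56.90 + $21.34 + $94.92 + $45.42 = $232.80
Net pay = $1422.43 − $232.80 = $1189.63

$1189.63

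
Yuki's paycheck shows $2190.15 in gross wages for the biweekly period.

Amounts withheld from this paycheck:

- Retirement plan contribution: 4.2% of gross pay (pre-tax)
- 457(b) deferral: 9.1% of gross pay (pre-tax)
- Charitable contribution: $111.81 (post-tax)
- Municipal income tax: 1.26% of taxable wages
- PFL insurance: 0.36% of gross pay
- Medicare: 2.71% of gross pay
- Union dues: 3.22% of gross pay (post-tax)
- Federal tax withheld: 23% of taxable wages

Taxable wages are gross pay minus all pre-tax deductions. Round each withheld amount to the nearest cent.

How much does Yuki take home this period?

$1188.63

457(b) deferral: $2190.15 × 0.091 = $199.30
Retirement plan contribution: $2190.15 × 0.042 = $91.99
Pre-tax total = $199.30 + $91.99 = $291.29
Taxable wages = $2190.15 − $291.29 = $1898.86
Federal tax withheld: $1898.86 × 0.23 = $436.74
Municipal income tax: $1898.86 × 0.0126 = $23.93
Medicare: $2190.15 × 0.0271 = $59.35
PFL insurance: $2190.15 × 0.0036 = $7.88
Union dues: $2190.15 × 0.0322 = $70.52
Charitable contribution: $111.81
Total deductions = $199.30 + $91.99 + $436.74 + $23.93 + $59.35 + $7.88 + $70.52 + $111.81 = $1001.52
Net pay = $2190.15 − $1001.52 = $1188.63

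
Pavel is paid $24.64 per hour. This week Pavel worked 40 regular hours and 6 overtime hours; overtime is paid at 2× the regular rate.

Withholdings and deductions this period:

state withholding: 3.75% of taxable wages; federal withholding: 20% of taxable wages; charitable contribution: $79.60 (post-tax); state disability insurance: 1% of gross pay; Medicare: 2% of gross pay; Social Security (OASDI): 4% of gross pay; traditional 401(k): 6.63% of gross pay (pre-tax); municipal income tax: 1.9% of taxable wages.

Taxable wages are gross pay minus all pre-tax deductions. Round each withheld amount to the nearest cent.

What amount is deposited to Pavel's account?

Regular pay: 40 × $24.64 = $985.60
Overtime pay: 6 × $24.64 × 2 = $295.68
Gross pay = $985.60 + $295.68 = $1,281.28
Traditional 401(k): $1,281.28 × 0.0663 = $84.95
Taxable wages = $1,281.28 − $84.95 = $1,196.33
State withholding: $1,196.33 × 0.0375 = $44.86
Federal withholding: $1,196.33 × 0.2 = $239.27
Municipal income tax: $1,196.33 × 0.019 = $22.73
State disability insurance: $1,281.28 × 0.01 = $12.81
Social Security (OASDI): $1,281.28 × 0.04 = $51.25
Medicare: $1,281.28 × 0.02 = $25.63
Charitable contribution: $79.60
Total deductions = $84.95 + $44.86 + $239.27 + $22.73 + $12.81 + $51.25 + $25.63 + $79.60 = $561.10
Net pay = $1,281.28 − $561.10 = $720.18

$720.18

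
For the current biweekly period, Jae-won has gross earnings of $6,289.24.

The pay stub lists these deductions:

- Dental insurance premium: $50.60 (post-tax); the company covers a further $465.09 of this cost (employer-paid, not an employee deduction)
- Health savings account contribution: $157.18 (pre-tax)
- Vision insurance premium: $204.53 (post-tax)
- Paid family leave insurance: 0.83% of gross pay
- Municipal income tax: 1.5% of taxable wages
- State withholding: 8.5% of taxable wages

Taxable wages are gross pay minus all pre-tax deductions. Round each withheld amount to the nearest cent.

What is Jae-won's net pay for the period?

Health savings account contribution: $157.18
Taxable wages = $6,289.24 − $157.18 = $6,132.06
State withholding: $6,132.06 × 0.085 = $521.23
Municipal income tax: $6,132.06 × 0.015 = $91.98
Paid family leave insurance: $6,289.24 × 0.0083 = $52.20
Dental insurance premium: $50.60
Vision insurance premium: $204.53
(Employer's $465.09 toward dental insurance premium is not withheld from the employee.)
Total deductions = $157.18 + $521.23 + $91.98 + $52.20 + $50.60 + $204.53 = $1,077.72
Net pay = $6,289.24 − $1,077.72 = $5,211.52

$5,211.52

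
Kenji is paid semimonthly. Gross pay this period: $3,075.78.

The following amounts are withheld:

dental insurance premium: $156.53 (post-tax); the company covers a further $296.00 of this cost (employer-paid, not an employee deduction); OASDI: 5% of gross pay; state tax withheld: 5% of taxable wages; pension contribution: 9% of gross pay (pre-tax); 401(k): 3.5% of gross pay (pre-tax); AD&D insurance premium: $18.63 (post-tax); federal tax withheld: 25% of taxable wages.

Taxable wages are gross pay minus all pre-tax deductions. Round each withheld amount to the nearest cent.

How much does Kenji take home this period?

Pension contribution: $3,075.78 × 0.09 = $276.82
401(k): $3,075.78 × 0.035 = $107.65
Pre-tax total = $276.82 + $107.65 = $384.47
Taxable wages = $3,075.78 − $384.47 = $2,691.31
Federal tax withheld: $2,691.31 × 0.25 = $672.83
State tax withheld: $2,691.31 × 0.05 = $134.57
OASDI: $3,075.78 × 0.05 = $153.79
Dental insurance premium: $156.53
AD&D insurance premium: $18.63
(Employer's $296.00 toward dental insurance premium is not withheld from the employee.)
Total deductions = $276.82 + $107.65 + $672.83 + $134.57 + $153.79 + $156.53 + $18.63 = $1,520.82
Net pay = $3,075.78 − $1,520.82 = $1,554.96

$1,554.96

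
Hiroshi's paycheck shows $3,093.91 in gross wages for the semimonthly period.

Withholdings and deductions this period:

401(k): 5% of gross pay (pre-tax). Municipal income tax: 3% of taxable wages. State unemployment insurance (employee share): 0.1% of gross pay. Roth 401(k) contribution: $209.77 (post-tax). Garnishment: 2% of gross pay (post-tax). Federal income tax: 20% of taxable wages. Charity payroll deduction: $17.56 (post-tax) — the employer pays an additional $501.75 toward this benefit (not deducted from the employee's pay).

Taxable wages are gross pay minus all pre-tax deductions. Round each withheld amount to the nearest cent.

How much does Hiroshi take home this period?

$1,970.89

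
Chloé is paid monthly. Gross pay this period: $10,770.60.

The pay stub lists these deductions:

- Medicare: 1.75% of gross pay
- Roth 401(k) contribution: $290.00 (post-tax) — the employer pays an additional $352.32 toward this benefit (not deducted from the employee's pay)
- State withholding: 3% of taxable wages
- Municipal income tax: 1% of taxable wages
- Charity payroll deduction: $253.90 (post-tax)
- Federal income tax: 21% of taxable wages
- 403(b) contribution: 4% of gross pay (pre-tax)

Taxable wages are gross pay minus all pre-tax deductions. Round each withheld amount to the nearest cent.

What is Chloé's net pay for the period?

403(b) contribution: $10,770.60 × 0.04 = $430.82
Taxable wages = $10,770.60 − $430.82 = $10,339.78
Municipal income tax: $10,339.78 × 0.01 = $103.40
Federal income tax: $10,339.78 × 0.21 = $2,171.35
State withholding: $10,339.78 × 0.03 = $310.19
Medicare: $10,770.60 × 0.0175 = $188.49
Roth 401(k) contribution: $290.00
Charity payroll deduction: $253.90
(Employer's $352.32 toward Roth 401(k) contribution is not withheld from the employee.)
Total deductions = $430.82 + $103.40 + $2,171.35 + $310.19 + $188.49 + $290.00 + $253.90 = $3,748.15
Net pay = $10,770.60 − $3,748.15 = $7,022.45

$7,022.45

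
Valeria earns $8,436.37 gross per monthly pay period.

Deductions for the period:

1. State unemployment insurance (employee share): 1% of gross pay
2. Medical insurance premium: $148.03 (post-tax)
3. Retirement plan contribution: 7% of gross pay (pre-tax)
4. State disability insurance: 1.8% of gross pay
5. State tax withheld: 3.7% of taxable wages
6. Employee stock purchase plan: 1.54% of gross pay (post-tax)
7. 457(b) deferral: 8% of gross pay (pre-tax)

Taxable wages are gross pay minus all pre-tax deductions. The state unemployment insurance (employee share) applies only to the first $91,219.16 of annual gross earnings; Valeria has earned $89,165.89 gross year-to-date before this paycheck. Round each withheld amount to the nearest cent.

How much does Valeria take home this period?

$6,455.26

Retirement plan contribution: $8,436.37 × 0.07 = $590.55
457(b) deferral: $8,436.37 × 0.08 = $674.91
Pre-tax total = $590.55 + $674.91 = $1,265.46
Taxable wages = $8,436.37 − $1,265.46 = $7,170.91
State tax withheld: $7,170.91 × 0.037 = $265.32
State disability insurance: $8,436.37 × 0.018 = $151.85
State unemployment insurance (employee share): only $91,219.16 − $89,165.89 = $2,053.27 of this check is subject → $2,053.27 × 0.01 = $20.53
Employee stock purchase plan: $8,436.37 × 0.0154 = $129.92
Medical insurance premium: $148.03
Total deductions = $590.55 + $674.91 + $265.32 + $151.85 + $20.53 + $129.92 + $148.03 = $1,981.11
Net pay = $8,436.37 − $1,981.11 = $6,455.26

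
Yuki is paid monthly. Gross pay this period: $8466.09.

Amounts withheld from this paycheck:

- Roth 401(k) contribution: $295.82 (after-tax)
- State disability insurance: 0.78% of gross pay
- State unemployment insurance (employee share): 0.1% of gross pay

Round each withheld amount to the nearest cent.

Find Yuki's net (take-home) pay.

$8095.76

State unemployment insurance (employee share): $8466.09 × 0.001 = $8.47
State disability insurance: $8466.09 × 0.0078 = $66.04
Roth 401(k) contribution: $295.82
Total deductions = $8.47 + $66.04 + $295.82 = $370.33
Net pay = $8466.09 − $370.33 = $8095.76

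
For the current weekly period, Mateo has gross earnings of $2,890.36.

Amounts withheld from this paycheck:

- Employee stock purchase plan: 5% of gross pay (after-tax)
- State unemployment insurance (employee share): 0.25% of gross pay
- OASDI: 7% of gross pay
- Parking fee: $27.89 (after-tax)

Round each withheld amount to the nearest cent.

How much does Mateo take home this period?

$2,508.39

State unemployment insurance (employee share): $2,890.36 × 0.0025 = $7.23
OASDI: $2,890.36 × 0.07 = $202.33
Parking fee: $27.89
Employee stock purchase plan: $2,890.36 × 0.05 = $144.52
Total deductions = $7.23 + $202.33 + $27.89 + $144.52 = $381.97
Net pay = $2,890.36 − $381.97 = $2,508.39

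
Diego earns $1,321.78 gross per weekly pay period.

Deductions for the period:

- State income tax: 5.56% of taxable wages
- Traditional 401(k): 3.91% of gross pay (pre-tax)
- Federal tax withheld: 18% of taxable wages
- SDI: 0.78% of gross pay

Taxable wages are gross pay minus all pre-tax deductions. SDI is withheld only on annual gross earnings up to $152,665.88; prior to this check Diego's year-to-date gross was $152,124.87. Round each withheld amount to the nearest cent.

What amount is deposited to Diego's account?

Traditional 401(k): $1,321.78 × 0.0391 = $51.68
Taxable wages = $1,321.78 − $51.68 = $1,270.10
State income tax: $1,270.10 × 0.0556 = $70.62
Federal tax withheld: $1,270.10 × 0.18 = $228.62
SDI: only $152,665.88 − $152,124.87 = $541.01 of this check is subject → $541.01 × 0.0078 = $4.22
Total deductions = $51.68 + $70.62 + $228.62 + $4.22 = $355.14
Net pay = $1,321.78 − $355.14 = $966.64

$966.64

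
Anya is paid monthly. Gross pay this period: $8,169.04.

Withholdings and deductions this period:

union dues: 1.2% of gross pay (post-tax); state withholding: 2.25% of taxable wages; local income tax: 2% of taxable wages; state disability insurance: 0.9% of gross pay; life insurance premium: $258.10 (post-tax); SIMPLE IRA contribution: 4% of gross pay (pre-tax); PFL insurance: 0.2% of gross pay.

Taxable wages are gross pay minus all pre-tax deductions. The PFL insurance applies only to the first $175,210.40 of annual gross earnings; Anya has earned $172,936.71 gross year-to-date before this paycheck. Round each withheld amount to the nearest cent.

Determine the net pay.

SIMPLE IRA contribution: $8,169.04 × 0.04 = $326.76
Taxable wages = $8,169.04 − $326.76 = $7,842.28
Local income tax: $7,842.28 × 0.02 = $156.85
State withholding: $7,842.28 × 0.0225 = $176.45
State disability insurance: $8,169.04 × 0.009 = $73.52
PFL insurance: only $175,210.40 − $172,936.71 = $2,273.69 of this check is subject → $2,273.69 × 0.002 = $4.55
Union dues: $8,169.04 × 0.012 = $98.03
Life insurance premium: $258.10
Total deductions = $326.76 + $156.85 + $176.45 + $73.52 + $4.55 + $98.03 + $258.10 = $1,094.26
Net pay = $8,169.04 − $1,094.26 = $7,074.78

$7,074.78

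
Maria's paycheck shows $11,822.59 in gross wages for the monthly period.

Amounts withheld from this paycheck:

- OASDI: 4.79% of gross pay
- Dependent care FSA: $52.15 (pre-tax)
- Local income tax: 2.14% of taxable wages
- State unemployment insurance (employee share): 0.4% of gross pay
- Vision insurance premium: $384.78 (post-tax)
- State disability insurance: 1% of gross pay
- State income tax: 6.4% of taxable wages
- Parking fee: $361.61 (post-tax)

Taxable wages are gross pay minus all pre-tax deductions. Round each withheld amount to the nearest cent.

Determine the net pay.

$9,287.03

Dependent care FSA: $52.15
Taxable wages = $11,822.59 − $52.15 = $11,770.44
State income tax: $11,770.44 × 0.064 = $753.31
Local income tax: $11,770.44 × 0.0214 = $251.89
State unemployment insurance (employee share): $11,822.59 × 0.004 = $47.29
OASDI: $11,822.59 × 0.0479 = $566.30
State disability insurance: $11,822.59 × 0.01 = $118.23
Parking fee: $361.61
Vision insurance premium: $384.78
Total deductions = $52.15 + $753.31 + $251.89 + $47.29 + $566.30 + $118.23 + $361.61 + $384.78 = $2,535.56
Net pay = $11,822.59 − $2,535.56 = $9,287.03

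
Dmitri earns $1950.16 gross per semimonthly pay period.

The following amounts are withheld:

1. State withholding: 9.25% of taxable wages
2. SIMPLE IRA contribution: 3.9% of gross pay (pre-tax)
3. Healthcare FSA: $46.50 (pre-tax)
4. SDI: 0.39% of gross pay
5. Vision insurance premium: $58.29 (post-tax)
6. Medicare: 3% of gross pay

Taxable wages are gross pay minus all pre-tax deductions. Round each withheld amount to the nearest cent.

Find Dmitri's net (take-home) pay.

$1534.15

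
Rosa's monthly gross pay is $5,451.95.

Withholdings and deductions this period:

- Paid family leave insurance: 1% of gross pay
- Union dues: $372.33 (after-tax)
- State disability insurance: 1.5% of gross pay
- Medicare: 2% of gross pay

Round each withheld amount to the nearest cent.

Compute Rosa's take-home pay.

Paid family leave insurance: $5,451.95 × 0.01 = $54.52
State disability insurance: $5,451.95 × 0.015 = $81.78
Medicare: $5,451.95 × 0.02 = $109.04
Union dues: $372.33
Total deductions = $54.52 + $81.78 + $109.04 + $372.33 = $617.67
Net pay = $5,451.95 − $617.67 = $4,834.28

$4,834.28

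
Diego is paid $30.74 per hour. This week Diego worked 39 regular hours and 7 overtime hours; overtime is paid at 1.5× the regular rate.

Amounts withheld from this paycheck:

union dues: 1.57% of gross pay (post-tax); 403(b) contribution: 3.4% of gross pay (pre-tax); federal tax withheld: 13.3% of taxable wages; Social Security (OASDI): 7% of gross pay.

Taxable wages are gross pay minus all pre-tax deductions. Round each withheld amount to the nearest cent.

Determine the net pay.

Regular pay: 39 × $30.74 = $1,198.86
Overtime pay: 7 × $30.74 × 1.5 = $322.77
Gross pay = $1,198.86 + $322.77 = $1,521.63
403(b) contribution: $1,521.63 × 0.034 = $51.74
Taxable wages = $1,521.63 − $51.74 = $1,469.89
Federal tax withheld: $1,469.89 × 0.133 = $195.50
Social Security (OASDI): $1,521.63 × 0.07 = $106.51
Union dues: $1,521.63 × 0.0157 = $23.89
Total deductions = $51.74 + $195.50 + $106.51 + $23.89 = $377.64
Net pay = $1,521.63 − $377.64 = $1,143.99

$1,143.99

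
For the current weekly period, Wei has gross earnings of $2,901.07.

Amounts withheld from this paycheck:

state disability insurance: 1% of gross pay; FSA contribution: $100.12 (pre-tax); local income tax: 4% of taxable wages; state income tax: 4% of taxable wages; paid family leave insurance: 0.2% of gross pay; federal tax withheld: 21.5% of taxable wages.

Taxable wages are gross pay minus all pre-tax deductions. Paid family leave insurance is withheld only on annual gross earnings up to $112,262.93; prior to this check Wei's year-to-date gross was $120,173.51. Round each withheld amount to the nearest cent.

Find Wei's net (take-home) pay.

$1,945.66

FSA contribution: $100.12
Taxable wages = $2,901.07 − $100.12 = $2,800.95
Local income tax: $2,800.95 × 0.04 = $112.04
Federal tax withheld: $2,800.95 × 0.215 = $602.20
State income tax: $2,800.95 × 0.04 = $112.04
Paid family leave insurance: annual cap $112,262.93 already reached (YTD $120,173.51), so $0.00
State disability insurance: $2,901.07 × 0.01 = $29.01
Total deductions = $100.12 + $112.04 + $602.20 + $112.04 + $0.00 + $29.01 = $955.41
Net pay = $2,901.07 − $955.41 = $1,945.66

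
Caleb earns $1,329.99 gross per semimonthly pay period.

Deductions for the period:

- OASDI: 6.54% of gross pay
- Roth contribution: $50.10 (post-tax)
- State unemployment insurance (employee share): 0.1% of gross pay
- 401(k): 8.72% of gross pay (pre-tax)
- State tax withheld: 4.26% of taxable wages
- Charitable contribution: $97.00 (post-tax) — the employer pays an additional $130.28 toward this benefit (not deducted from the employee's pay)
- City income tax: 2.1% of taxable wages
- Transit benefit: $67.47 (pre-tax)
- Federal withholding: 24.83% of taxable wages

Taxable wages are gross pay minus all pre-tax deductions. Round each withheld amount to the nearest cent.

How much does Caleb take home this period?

$553.52

Transit benefit: $67.47
401(k): $1,329.99 × 0.0872 = $115.98
Pre-tax total = $67.47 + $115.98 = $183.45
Taxable wages = $1,329.99 − $183.45 = $1,146.54
Federal withholding: $1,146.54 × 0.2483 = $284.69
City income tax: $1,146.54 × 0.021 = $24.08
State tax withheld: $1,146.54 × 0.0426 = $48.84
State unemployment insurance (employee share): $1,329.99 × 0.001 = $1.33
OASDI: $1,329.99 × 0.0654 = $86.98
Roth contribution: $50.10
Charitable contribution: $97.00
(Employer's $130.28 toward charitable contribution is not withheld from the employee.)
Total deductions = $67.47 + $115.98 + $284.69 + $24.08 + $48.84 + $1.33 + $86.98 + $50.10 + $97.00 = $776.47
Net pay = $1,329.99 − $776.47 = $553.52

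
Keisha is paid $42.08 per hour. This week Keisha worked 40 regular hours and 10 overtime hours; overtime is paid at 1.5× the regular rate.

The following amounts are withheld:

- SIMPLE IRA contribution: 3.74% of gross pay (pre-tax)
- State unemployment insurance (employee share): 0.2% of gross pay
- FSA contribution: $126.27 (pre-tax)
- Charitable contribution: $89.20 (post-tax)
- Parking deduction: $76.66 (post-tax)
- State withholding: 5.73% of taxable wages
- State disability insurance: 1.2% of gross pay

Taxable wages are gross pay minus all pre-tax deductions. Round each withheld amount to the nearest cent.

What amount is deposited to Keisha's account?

$1782.89

Regular pay: 40 × $42.08 = $1683.20
Overtime pay: 10 × $42.08 × 1.5 = $631.20
Gross pay = $1683.20 + $631.20 = $2314.40
SIMPLE IRA contribution: $2314.40 × 0.0374 = $86.56
FSA contribution: $126.27
Pre-tax total = $86.56 + $126.27 = $212.83
Taxable wages = $2314.40 − $212.83 = $2101.57
State withholding: $2101.57 × 0.0573 = $120.42
State disability insurance: $2314.40 × 0.012 = $27.77
State unemployment insurance (employee share): $2314.40 × 0.002 = $4.63
Parking deduction: $76.66
Charitable contribution: $89.20
Total deductions = $86.56 + $126.27 + $120.42 + $27.77 + $4.63 + $76.66 + $89.20 = $531.51
Net pay = $2314.40 − $531.51 = $1782.89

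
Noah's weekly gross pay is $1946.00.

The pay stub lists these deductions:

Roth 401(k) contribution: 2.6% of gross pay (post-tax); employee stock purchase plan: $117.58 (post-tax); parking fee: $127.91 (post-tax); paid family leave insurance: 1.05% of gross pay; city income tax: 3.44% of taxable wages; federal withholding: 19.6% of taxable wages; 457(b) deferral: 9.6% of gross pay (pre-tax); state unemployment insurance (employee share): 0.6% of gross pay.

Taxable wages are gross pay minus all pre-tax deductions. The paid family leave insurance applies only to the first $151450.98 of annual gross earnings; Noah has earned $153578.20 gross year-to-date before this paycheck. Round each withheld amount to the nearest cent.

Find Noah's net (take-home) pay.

$1046.09

457(b) deferral: $1946.00 × 0.096 = $186.82
Taxable wages = $1946.00 − $186.82 = $1759.18
City income tax: $1759.18 × 0.0344 = $60.52
Federal withholding: $1759.18 × 0.196 = $344.80
State unemployment insurance (employee share): $1946.00 × 0.006 = $11.68
Paid family leave insurance: annual cap $151450.98 already reached (YTD $153578.20), so $0.00
Roth 401(k) contribution: $1946.00 × 0.026 = $50.60
Employee stock purchase plan: $117.58
Parking fee: $127.91
Total deductions = $186.82 + $60.52 + $344.80 + $11.68 + $0.00 + $50.60 + $117.58 + $127.91 = $899.91
Net pay = $1946.00 − $899.91 = $1046.09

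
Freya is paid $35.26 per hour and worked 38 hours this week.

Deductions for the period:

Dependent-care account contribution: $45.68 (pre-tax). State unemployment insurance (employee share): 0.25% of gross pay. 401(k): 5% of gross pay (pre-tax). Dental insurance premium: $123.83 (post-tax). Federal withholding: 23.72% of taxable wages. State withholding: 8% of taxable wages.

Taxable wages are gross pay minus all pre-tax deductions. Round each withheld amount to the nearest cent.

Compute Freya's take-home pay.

$710.76

Gross pay: 38 × $35.26 = $1339.88
Dependent-care account contribution: $45.68
401(k): $1339.88 × 0.05 = $66.99
Pre-tax total = $45.68 + $66.99 = $112.67
Taxable wages = $1339.88 − $112.67 = $1227.21
State withholding: $1227.21 × 0.08 = $98.18
Federal withholding: $1227.21 × 0.2372 = $291.09
State unemployment insurance (employee share): $1339.88 × 0.0025 = $3.35
Dental insurance premium: $123.83
Total deductions = $45.68 + $66.99 + $98.18 + $291.09 + $3.35 + $123.83 = $629.12
Net pay = $1339.88 − $629.12 = $710.76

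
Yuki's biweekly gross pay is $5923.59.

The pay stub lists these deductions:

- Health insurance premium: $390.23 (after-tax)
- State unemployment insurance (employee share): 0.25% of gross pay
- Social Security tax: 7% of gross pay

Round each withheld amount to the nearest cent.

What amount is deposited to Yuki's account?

Social Security tax: $5923.59 × 0.07 = $414.65
State unemployment insurance (employee share): $5923.59 × 0.0025 = $14.81
Health insurance premium: $390.23
Total deductions = $414.65 + $14.81 + $390.23 = $819.69
Net pay = $5923.59 − $819.69 = $5103.90

$5103.90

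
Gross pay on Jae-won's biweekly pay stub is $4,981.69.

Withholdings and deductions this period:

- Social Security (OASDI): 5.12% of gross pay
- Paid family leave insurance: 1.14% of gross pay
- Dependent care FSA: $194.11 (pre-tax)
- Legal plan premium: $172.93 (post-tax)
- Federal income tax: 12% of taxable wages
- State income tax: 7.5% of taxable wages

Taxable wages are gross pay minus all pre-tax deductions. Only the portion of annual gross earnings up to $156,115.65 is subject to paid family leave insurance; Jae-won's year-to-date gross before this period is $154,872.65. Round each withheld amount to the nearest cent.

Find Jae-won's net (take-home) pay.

$3,411.84

Dependent care FSA: $194.11
Taxable wages = $4,981.69 − $194.11 = $4,787.58
Federal income tax: $4,787.58 × 0.12 = $574.51
State income tax: $4,787.58 × 0.075 = $359.07
Paid family leave insurance: only $156,115.65 − $154,872.65 = $1,243.00 of this check is subject → $1,243.00 × 0.0114 = $14.17
Social Security (OASDI): $4,981.69 × 0.0512 = $255.06
Legal plan premium: $172.93
Total deductions = $194.11 + $574.51 + $359.07 + $14.17 + $255.06 + $172.93 = $1,569.85
Net pay = $4,981.69 − $1,569.85 = $3,411.84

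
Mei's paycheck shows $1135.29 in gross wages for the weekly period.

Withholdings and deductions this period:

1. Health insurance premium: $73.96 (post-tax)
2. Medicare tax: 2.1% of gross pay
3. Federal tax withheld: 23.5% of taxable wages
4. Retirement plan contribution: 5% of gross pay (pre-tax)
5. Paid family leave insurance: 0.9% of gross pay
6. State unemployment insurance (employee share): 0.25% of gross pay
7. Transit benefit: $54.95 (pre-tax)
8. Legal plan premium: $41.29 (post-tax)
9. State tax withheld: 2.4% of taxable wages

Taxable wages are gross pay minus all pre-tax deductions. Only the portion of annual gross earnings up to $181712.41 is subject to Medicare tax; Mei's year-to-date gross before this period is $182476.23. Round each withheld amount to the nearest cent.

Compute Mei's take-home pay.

$630.16

Retirement plan contribution: $1135.29 × 0.05 = $56.76
Transit benefit: $54.95
Pre-tax total = $56.76 + $54.95 = $111.71
Taxable wages = $1135.29 − $111.71 = $1023.58
State tax withheld: $1023.58 × 0.024 = $24.57
Federal tax withheld: $1023.58 × 0.235 = $240.54
Medicare tax: annual cap $181712.41 already reached (YTD $182476.23), so $0.00
Paid family leave insurance: $1135.29 × 0.009 = $10.22
State unemployment insurance (employee share): $1135.29 × 0.0025 = $2.84
Legal plan premium: $41.29
Health insurance premium: $73.96
Total deductions = $56.76 + $54.95 + $24.57 + $240.54 + $0.00 + $10.22 + $2.84 + $41.29 + $73.96 = $505.13
Net pay = $1135.29 − $505.13 = $630.16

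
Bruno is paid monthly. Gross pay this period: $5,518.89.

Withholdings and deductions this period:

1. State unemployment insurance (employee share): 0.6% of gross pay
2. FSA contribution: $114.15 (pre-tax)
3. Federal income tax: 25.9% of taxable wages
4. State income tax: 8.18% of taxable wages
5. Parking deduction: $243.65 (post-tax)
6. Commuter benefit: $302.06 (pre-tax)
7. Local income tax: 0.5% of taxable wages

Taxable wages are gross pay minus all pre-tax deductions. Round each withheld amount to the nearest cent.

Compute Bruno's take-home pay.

$3,061.42

FSA contribution: $114.15
Commuter benefit: $302.06
Pre-tax total = $114.15 + $302.06 = $416.21
Taxable wages = $5,518.89 − $416.21 = $5,102.68
Federal income tax: $5,102.68 × 0.259 = $1,321.59
State income tax: $5,102.68 × 0.0818 = $417.40
Local income tax: $5,102.68 × 0.005 = $25.51
State unemployment insurance (employee share): $5,518.89 × 0.006 = $33.11
Parking deduction: $243.65
Total deductions = $114.15 + $302.06 + $1,321.59 + $417.40 + $25.51 + $33.11 + $243.65 = $2,457.47
Net pay = $5,518.89 − $2,457.47 = $3,061.42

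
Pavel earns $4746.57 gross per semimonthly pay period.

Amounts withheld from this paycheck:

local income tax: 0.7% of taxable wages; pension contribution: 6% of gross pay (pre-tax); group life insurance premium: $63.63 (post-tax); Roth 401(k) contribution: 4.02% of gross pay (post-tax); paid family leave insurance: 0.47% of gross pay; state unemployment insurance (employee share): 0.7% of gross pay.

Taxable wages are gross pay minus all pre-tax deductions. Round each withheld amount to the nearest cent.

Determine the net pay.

Pension contribution: $4746.57 × 0.06 = $284.79
Taxable wages = $4746.57 − $284.79 = $4461.78
Local income tax: $4461.78 × 0.007 = $31.23
Paid family leave insurance: $4746.57 × 0.0047 = $22.31
State unemployment insurance (employee share): $4746.57 × 0.007 = $33.23
Group life insurance premium: $63.63
Roth 401(k) contribution: $4746.57 × 0.0402 = $190.81
Total deductions = $284.79 + $31.23 + $22.31 + $33.23 + $63.63 + $190.81 = $626.00
Net pay = $4746.57 − $626.00 = $4120.57

$4120.57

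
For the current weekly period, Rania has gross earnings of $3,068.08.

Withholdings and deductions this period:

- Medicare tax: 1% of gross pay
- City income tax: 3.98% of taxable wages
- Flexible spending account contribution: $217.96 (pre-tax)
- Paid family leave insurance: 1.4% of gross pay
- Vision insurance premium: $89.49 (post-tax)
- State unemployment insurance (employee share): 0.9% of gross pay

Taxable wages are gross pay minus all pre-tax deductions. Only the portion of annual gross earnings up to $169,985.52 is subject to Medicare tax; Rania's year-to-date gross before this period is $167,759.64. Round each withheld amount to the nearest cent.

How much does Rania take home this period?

$2,554.38

Flexible spending account contribution: $217.96
Taxable wages = $3,068.08 − $217.96 = $2,850.12
City income tax: $2,850.12 × 0.0398 = $113.43
Paid family leave insurance: $3,068.08 × 0.014 = $42.95
Medicare tax: only $169,985.52 − $167,759.64 = $2,225.88 of this check is subject → $2,225.88 × 0.01 = $22.26
State unemployment insurance (employee share): $3,068.08 × 0.009 = $27.61
Vision insurance premium: $89.49
Total deductions = $217.96 + $113.43 + $42.95 + $22.26 + $27.61 + $89.49 = $513.70
Net pay = $3,068.08 − $513.70 = $2,554.38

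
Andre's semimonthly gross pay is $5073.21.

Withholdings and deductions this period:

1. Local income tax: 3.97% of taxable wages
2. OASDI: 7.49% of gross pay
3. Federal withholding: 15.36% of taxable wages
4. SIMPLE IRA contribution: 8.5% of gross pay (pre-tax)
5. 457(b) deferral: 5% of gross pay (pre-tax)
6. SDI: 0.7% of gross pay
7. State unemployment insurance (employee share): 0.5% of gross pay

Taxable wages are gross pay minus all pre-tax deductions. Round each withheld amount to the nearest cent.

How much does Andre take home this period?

SIMPLE IRA contribution: $5073.21 × 0.085 = $431.22
457(b) deferral: $5073.21 × 0.05 = $253.66
Pre-tax total = $431.22 + $253.66 = $684.88
Taxable wages = $5073.21 − $684.88 = $4388.33
Local income tax: $4388.33 × 0.0397 = $174.22
Federal withholding: $4388.33 × 0.1536 = $674.05
SDI: $5073.21 × 0.007 = $35.51
OASDI: $5073.21 × 0.0749 = $379.98
State unemployment insurance (employee share): $5073.21 × 0.005 = $25.37
Total deductions = $431.22 + $253.66 + $174.22 + $674.05 + $35.51 + $379.98 + $25.37 = $1974.01
Net pay = $5073.21 − $1974.01 = $3099.20

$3099.20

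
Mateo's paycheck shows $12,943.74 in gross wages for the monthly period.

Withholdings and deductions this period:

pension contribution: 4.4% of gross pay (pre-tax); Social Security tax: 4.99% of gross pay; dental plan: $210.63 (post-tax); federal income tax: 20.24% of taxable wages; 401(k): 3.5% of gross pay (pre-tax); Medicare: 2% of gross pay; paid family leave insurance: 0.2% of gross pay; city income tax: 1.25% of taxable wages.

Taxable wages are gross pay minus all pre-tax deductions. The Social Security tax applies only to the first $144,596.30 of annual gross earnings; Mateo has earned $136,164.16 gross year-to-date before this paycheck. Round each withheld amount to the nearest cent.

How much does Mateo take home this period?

$8,443.18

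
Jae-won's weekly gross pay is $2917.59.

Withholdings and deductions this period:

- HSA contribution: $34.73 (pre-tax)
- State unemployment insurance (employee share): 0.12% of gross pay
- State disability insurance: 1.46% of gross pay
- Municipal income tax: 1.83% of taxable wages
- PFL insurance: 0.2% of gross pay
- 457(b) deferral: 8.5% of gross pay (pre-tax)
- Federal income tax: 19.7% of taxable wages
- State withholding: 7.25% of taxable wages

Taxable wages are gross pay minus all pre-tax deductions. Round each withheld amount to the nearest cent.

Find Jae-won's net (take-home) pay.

HSA contribution: $34.73
457(b) deferral: $2917.59 × 0.085 = $248.00
Pre-tax total = $34.73 + $248.00 = $282.73
Taxable wages = $2917.59 − $282.73 = $2634.86
Federal income tax: $2634.86 × 0.197 = $519.07
State withholding: $2634.86 × 0.0725 = $191.03
Municipal income tax: $2634.86 × 0.0183 = $48.22
State disability insurance: $2917.59 × 0.0146 = $42.60
PFL insurance: $2917.59 × 0.002 = $5.84
State unemployment insurance (employee share): $2917.59 × 0.0012 = $3.50
Total deductions = $34.73 + $248.00 + $519.07 + $191.03 + $48.22 + $42.60 + $5.84 + $3.50 = $1092.99
Net pay = $2917.59 − $1092.99 = $1824.60

$1824.60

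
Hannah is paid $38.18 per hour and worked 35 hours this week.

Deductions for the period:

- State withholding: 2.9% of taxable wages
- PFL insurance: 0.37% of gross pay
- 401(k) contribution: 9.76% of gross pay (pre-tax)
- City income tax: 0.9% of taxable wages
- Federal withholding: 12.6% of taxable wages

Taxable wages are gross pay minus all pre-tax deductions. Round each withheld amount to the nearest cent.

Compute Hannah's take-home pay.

$1,003.18

Gross pay: 35 × $38.18 = $1,336.30
401(k) contribution: $1,336.30 × 0.0976 = $130.42
Taxable wages = $1,336.30 − $130.42 = $1,205.88
Federal withholding: $1,205.88 × 0.126 = $151.94
City income tax: $1,205.88 × 0.009 = $10.85
State withholding: $1,205.88 × 0.029 = $34.97
PFL insurance: $1,336.30 × 0.0037 = $4.94
Total deductions = $130.42 + $151.94 + $10.85 + $34.97 + $4.94 = $333.12
Net pay = $1,336.30 − $333.12 = $1,003.18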